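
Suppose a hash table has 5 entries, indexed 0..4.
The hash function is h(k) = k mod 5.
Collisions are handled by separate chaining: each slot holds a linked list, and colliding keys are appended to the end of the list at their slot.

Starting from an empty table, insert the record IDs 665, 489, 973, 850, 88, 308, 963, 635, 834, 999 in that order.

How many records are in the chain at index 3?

4

665 → bucket 0
489 → bucket 4
973 → bucket 3
850 → bucket 0 (collision)
88 → bucket 3 (collision)
308 → bucket 3 (collision)
963 → bucket 3 (collision)
635 → bucket 0 (collision)
834 → bucket 4 (collision)
999 → bucket 4 (collision)
Final buckets:
0: 665 -> 850 -> 635
1: .
2: .
3: 973 -> 88 -> 308 -> 963
4: 489 -> 834 -> 999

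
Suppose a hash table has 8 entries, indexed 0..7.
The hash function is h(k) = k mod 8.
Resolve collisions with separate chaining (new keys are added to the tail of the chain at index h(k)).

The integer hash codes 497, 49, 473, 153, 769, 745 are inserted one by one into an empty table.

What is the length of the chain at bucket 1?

6

497 → bucket 1
49 → bucket 1 (collision)
473 → bucket 1 (collision)
153 → bucket 1 (collision)
769 → bucket 1 (collision)
745 → bucket 1 (collision)
Final buckets:
0: —
1: 497 -> 49 -> 473 -> 153 -> 769 -> 745
2: —
3: —
4: —
5: —
6: —
7: —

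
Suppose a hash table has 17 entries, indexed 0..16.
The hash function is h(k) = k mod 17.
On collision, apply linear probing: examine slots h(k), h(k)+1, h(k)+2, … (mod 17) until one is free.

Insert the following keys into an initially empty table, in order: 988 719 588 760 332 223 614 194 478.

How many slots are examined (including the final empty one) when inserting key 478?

5

988 hashes to 2; slot 2 is free => place at 2.
719 hashes to 5; slot 5 is free => place at 5.
588 hashes to 10; slot 10 is free => place at 10.
760 hashes to 12; slot 12 is free => place at 12.
332 hashes to 9; slot 9 is free => place at 9.
223 hashes to 2; 2 taken => place at 3.
614 hashes to 2; 2,3 taken => place at 4.
194 hashes to 7; slot 7 is free => place at 7.
478 hashes to 2; 2,3,4,5 taken => place at 6.
Table: [—, —, 988, 223, 614, 719, 478, 194, —, 332, 588, —, 760, —, —, —, —]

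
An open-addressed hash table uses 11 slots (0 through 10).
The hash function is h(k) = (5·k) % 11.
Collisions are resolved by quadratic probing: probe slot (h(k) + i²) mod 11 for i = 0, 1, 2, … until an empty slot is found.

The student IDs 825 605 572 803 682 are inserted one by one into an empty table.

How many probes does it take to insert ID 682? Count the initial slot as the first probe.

5

825 hashes to 0; slot 0 is free -> place at 0.
605 hashes to 0; 0 taken -> place at 1.
572 hashes to 0; 0,1 taken -> place at 4.
803 hashes to 0; 0,1,4 taken -> place at 9.
682 hashes to 0; 0,1,4,9 taken -> place at 5.
Table: [825, 605, ∅, ∅, 572, 682, ∅, ∅, ∅, 803, ∅]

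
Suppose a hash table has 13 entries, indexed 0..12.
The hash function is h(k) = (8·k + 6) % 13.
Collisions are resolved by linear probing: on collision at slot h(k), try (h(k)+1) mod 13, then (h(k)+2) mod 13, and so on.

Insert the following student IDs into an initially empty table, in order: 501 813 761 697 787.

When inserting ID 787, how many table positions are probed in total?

501 hashes to 10; slot 10 is free => place at 10.
813 hashes to 10; 10 taken => place at 11.
761 hashes to 10; 10,11 taken => place at 12.
697 hashes to 5; slot 5 is free => place at 5.
787 hashes to 10; 10,11,12 taken => place at 0.
Table: [787, -, -, -, -, 697, -, -, -, -, 501, 813, 761]

4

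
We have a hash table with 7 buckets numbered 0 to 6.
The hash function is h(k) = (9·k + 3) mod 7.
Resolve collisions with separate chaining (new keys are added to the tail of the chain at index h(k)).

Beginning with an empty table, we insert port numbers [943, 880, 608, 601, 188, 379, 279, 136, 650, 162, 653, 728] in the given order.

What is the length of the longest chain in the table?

Insert 943: h=6, bucket 6 empty -> new chain.
Insert 880: h=6, bucket 6 nonempty -> append to chain.
Insert 608: h=1, bucket 1 empty -> new chain.
Insert 601: h=1, bucket 1 nonempty -> append to chain.
Insert 188: h=1, bucket 1 nonempty -> append to chain.
Insert 379: h=5, bucket 5 empty -> new chain.
Insert 279: h=1, bucket 1 nonempty -> append to chain.
Insert 136: h=2, bucket 2 empty -> new chain.
Insert 650: h=1, bucket 1 nonempty -> append to chain.
Insert 162: h=5, bucket 5 nonempty -> append to chain.
Insert 653: h=0, bucket 0 empty -> new chain.
Insert 728: h=3, bucket 3 empty -> new chain.
Final buckets:
0: 653
1: 608 -> 601 -> 188 -> 279 -> 650
2: 136
3: 728
4: .
5: 379 -> 162
6: 943 -> 880

5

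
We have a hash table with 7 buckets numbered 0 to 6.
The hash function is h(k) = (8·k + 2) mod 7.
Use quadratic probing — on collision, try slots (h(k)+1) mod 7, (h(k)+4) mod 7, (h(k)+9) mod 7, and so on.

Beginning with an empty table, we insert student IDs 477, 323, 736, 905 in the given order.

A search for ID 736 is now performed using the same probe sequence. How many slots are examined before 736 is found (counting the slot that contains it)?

3

Insert 477: h=3, slot 3 empty -> index 3.
Insert 323: h=3, slot 3 occupied -> index 4.
Insert 736: h=3, slots 3,4 occupied -> index 0.
Insert 905: h=4, slot 4 occupied -> index 5.
Table: [736, -, -, 477, 323, 905, -]
Lookup 736: h=3, probe 3,4,0 → found at 0.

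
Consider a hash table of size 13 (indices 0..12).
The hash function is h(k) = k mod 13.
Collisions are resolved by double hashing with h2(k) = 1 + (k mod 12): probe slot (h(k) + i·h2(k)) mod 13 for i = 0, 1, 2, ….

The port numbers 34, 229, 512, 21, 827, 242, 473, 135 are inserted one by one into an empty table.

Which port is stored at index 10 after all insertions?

229

34: h=8 => slot 8
229: h=8, h2=2, probe 8,10 => slot 10
512: h=5 => slot 5
21: h=8, h2=10, probe 8,5,2 => slot 2
827: h=8, h2=12, probe 8,7 => slot 7
242: h=8, h2=3, probe 8,11 => slot 11
473: h=5, h2=6, probe 5,11,4 => slot 4
135: h=5, h2=4, probe 5,9 => slot 9
Table: [—, —, 21, —, 473, 512, —, 827, 34, 135, 229, 242, —]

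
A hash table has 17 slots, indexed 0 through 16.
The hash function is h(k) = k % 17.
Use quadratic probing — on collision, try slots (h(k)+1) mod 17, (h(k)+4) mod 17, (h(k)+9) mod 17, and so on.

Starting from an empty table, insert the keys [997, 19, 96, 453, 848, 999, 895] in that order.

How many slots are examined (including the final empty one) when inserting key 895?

997 hashes to 11; slot 11 is free -> place at 11.
19 hashes to 2; slot 2 is free -> place at 2.
96 hashes to 11; 11 taken -> place at 12.
453 hashes to 11; 11,12 taken -> place at 15.
848 hashes to 15; 15 taken -> place at 16.
999 hashes to 13; slot 13 is free -> place at 13.
895 hashes to 11; 11,12,15 taken -> place at 3.
Table: [_, _, 19, 895, _, _, _, _, _, _, _, 997, 96, 999, _, 453, 848]

4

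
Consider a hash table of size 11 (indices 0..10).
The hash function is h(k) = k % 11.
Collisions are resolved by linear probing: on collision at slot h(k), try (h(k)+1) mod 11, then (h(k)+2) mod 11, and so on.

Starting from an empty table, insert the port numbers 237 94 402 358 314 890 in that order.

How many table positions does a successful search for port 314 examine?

237 hashes to 6; slot 6 is free -> place at 6.
94 hashes to 6; 6 taken -> place at 7.
402 hashes to 6; 6,7 taken -> place at 8.
358 hashes to 6; 6,7,8 taken -> place at 9.
314 hashes to 6; 6,7,8,9 taken -> place at 10.
890 hashes to 10; 10 taken -> place at 0.
Table: [890, _, _, _, _, _, 237, 94, 402, 358, 314]
Lookup 314: h=6, probe 6,7,8,9,10 → found at 10.

5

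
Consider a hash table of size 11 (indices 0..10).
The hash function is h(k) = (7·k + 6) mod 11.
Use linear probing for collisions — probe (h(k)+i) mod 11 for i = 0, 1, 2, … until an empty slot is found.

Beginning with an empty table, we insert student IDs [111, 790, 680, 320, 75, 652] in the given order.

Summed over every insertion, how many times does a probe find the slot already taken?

9

111: h=2 -> slot 2
790: h=3 -> slot 3
680: h=3, probe 3,4 -> slot 4
320: h=2, probe 2,3,4,5 -> slot 5
75: h=3, probe 3,4,5,6 -> slot 6
652: h=5, probe 5,6,7 -> slot 7
Table: [_, _, 111, 790, 680, 320, 75, 652, _, _, _]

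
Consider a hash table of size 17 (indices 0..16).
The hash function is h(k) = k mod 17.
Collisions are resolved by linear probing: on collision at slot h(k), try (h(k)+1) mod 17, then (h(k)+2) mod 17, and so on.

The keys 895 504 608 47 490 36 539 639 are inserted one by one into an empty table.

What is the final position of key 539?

Insert 895: h=11, slot 11 empty -> index 11.
Insert 504: h=11, slot 11 occupied -> index 12.
Insert 608: h=13, slot 13 empty -> index 13.
Insert 47: h=13, slot 13 occupied -> index 14.
Insert 490: h=14, slot 14 occupied -> index 15.
Insert 36: h=2, slot 2 empty -> index 2.
Insert 539: h=12, slots 12,13,14,15 occupied -> index 16.
Insert 639: h=10, slot 10 empty -> index 10.
Table: [., ., 36, ., ., ., ., ., ., ., 639, 895, 504, 608, 47, 490, 539]

16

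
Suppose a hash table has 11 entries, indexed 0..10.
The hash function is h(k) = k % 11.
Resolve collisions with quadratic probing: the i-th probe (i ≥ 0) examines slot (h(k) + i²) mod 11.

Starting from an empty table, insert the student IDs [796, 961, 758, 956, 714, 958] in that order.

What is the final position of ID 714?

3

796 hashes to 4; slot 4 is free => place at 4.
961 hashes to 4; 4 taken => place at 5.
758 hashes to 10; slot 10 is free => place at 10.
956 hashes to 10; 10 taken => place at 0.
714 hashes to 10; 10,0 taken => place at 3.
958 hashes to 1; slot 1 is free => place at 1.
Table: [956, 958, ∅, 714, 796, 961, ∅, ∅, ∅, ∅, 758]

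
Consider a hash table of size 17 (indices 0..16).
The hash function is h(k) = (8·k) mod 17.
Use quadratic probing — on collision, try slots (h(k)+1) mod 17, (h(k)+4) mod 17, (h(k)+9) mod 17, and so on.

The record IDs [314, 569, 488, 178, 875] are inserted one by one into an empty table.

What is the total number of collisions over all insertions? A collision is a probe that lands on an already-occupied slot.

314 hashes to 13; slot 13 is free → place at 13.
569 hashes to 13; 13 taken → place at 14.
488 hashes to 11; slot 11 is free → place at 11.
178 hashes to 13; 13,14 taken → place at 0.
875 hashes to 13; 13,14,0 taken → place at 5.
Table: [178, _, _, _, _, 875, _, _, _, _, _, 488, _, 314, 569, _, _]

6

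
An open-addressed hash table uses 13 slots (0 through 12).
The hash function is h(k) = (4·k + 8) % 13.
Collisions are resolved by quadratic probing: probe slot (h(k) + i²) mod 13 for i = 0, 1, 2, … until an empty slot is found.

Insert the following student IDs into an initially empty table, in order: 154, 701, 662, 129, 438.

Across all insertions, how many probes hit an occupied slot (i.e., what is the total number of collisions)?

4

154 hashes to 0; slot 0 is free → place at 0.
701 hashes to 4; slot 4 is free → place at 4.
662 hashes to 4; 4 taken → place at 5.
129 hashes to 4; 4,5 taken → place at 8.
438 hashes to 5; 5 taken → place at 6.
Table: [154, ., ., ., 701, 662, 438, ., 129, ., ., ., .]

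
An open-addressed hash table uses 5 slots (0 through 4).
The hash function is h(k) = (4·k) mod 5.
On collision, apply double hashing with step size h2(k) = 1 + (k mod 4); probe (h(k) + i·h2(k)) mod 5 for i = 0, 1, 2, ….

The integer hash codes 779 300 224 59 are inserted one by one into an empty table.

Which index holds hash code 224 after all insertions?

779 hashes to 1; slot 1 is free => place at 1.
300 hashes to 0; slot 0 is free => place at 0.
224 hashes to 1, h2=1; 1 taken => place at 2.
59 hashes to 1, h2=4; 1,0 taken => place at 4.
Table: [300, 779, 224, ., 59]

2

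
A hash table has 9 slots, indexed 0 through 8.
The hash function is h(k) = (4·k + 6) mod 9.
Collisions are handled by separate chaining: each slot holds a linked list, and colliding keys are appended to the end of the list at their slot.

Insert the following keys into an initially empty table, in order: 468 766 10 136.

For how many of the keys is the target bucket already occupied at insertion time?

468 → bucket 6
766 → bucket 1
10 → bucket 1 (collision)
136 → bucket 1 (collision)
Final buckets:
0: ∅
1: 766 -> 10 -> 136
2: ∅
3: ∅
4: ∅
5: ∅
6: 468
7: ∅
8: ∅

2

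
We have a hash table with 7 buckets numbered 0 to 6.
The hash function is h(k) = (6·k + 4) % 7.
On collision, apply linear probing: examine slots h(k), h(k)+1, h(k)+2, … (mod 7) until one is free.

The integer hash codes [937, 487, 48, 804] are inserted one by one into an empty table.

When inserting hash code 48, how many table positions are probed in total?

937: h=5 → slot 5
487: h=0 → slot 0
48: h=5, probe 5,6 → slot 6
804: h=5, probe 5,6,0,1 → slot 1
Table: [487, 804, ., ., ., 937, 48]

2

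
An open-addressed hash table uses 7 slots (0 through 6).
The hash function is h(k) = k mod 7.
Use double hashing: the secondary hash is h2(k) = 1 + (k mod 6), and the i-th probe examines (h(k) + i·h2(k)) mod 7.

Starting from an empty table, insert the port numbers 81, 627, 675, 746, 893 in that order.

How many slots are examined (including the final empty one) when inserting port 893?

81: h=4 -> slot 4
627: h=4, h2=4, probe 4,1 -> slot 1
675: h=3 -> slot 3
746: h=4, h2=3, probe 4,0 -> slot 0
893: h=4, h2=6, probe 4,3,2 -> slot 2
Table: [746, 627, 893, 675, 81, -, -]

3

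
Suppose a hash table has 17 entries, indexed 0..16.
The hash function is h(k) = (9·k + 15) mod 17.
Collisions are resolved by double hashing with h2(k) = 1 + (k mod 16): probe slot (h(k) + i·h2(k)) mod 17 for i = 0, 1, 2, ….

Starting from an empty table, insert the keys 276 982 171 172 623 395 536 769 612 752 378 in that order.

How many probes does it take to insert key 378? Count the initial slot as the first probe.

276 hashes to 0; slot 0 is free -> place at 0.
982 hashes to 13; slot 13 is free -> place at 13.
171 hashes to 7; slot 7 is free -> place at 7.
172 hashes to 16; slot 16 is free -> place at 16.
623 hashes to 12; slot 12 is free -> place at 12.
395 hashes to 0, h2=12; 0,12,7 taken -> place at 2.
536 hashes to 11; slot 11 is free -> place at 11.
769 hashes to 0, h2=2; 0,2 taken -> place at 4.
612 hashes to 15; slot 15 is free -> place at 15.
752 hashes to 0, h2=1; 0 taken -> place at 1.
378 hashes to 0, h2=11; 0,11 taken -> place at 5.
Table: [276, 752, 395, —, 769, 378, —, 171, —, —, —, 536, 623, 982, —, 612, 172]

3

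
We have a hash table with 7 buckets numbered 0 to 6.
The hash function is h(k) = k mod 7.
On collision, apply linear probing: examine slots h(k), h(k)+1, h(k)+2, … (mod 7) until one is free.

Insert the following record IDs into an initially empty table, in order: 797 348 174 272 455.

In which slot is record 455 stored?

797: h=6 -> slot 6
348: h=5 -> slot 5
174: h=6, probe 6,0 -> slot 0
272: h=6, probe 6,0,1 -> slot 1
455: h=0, probe 0,1,2 -> slot 2
Table: [174, 272, 455, _, _, 348, 797]

2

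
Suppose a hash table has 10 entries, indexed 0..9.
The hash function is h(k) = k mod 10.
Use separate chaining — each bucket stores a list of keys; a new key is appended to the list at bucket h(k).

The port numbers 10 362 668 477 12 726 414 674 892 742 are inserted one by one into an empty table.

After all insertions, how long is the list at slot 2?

4

Insert 10: h=0, bucket 0 empty -> new chain.
Insert 362: h=2, bucket 2 empty -> new chain.
Insert 668: h=8, bucket 8 empty -> new chain.
Insert 477: h=7, bucket 7 empty -> new chain.
Insert 12: h=2, bucket 2 nonempty -> append to chain.
Insert 726: h=6, bucket 6 empty -> new chain.
Insert 414: h=4, bucket 4 empty -> new chain.
Insert 674: h=4, bucket 4 nonempty -> append to chain.
Insert 892: h=2, bucket 2 nonempty -> append to chain.
Insert 742: h=2, bucket 2 nonempty -> append to chain.
Final buckets:
0: 10
1: ∅
2: 362 -> 12 -> 892 -> 742
3: ∅
4: 414 -> 674
5: ∅
6: 726
7: 477
8: 668
9: ∅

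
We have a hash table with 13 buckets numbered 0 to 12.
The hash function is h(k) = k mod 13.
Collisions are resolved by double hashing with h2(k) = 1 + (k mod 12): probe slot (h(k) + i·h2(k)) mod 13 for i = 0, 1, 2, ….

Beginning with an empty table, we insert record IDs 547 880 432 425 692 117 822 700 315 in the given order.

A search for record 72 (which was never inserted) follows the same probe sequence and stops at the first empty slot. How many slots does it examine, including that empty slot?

547 hashes to 1; slot 1 is free => place at 1.
880 hashes to 9; slot 9 is free => place at 9.
432 hashes to 3; slot 3 is free => place at 3.
425 hashes to 9, h2=6; 9 taken => place at 2.
692 hashes to 3, h2=9; 3 taken => place at 12.
117 hashes to 0; slot 0 is free => place at 0.
822 hashes to 3, h2=7; 3 taken => place at 10.
700 hashes to 11; slot 11 is free => place at 11.
315 hashes to 3, h2=4; 3 taken => place at 7.
Table: [117, 547, 425, 432, _, _, _, 315, _, 880, 822, 700, 692]
Lookup 72: h=7, h2=1, probe 7,8 → slot 8 empty, not found.

2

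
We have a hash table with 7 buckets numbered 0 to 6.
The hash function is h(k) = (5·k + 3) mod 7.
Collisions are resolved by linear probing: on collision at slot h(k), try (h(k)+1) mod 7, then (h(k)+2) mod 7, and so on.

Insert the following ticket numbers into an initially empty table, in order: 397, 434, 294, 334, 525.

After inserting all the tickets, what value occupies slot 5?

525

397 hashes to 0; slot 0 is free → place at 0.
434 hashes to 3; slot 3 is free → place at 3.
294 hashes to 3; 3 taken → place at 4.
334 hashes to 0; 0 taken → place at 1.
525 hashes to 3; 3,4 taken → place at 5.
Table: [397, 334, —, 434, 294, 525, —]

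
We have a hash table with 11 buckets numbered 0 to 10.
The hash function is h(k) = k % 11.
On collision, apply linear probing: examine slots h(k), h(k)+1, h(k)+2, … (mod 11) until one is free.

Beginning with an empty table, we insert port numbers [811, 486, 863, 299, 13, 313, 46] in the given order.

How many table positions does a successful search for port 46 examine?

6

811: h=8 → slot 8
486: h=2 → slot 2
863: h=5 → slot 5
299: h=2, probe 2,3 → slot 3
13: h=2, probe 2,3,4 → slot 4
313: h=5, probe 5,6 → slot 6
46: h=2, probe 2,3,4,5,6,7 → slot 7
Table: [., ., 486, 299, 13, 863, 313, 46, 811, ., .]
Lookup 46: h=2, probe 2,3,4,5,6,7 → found at 7.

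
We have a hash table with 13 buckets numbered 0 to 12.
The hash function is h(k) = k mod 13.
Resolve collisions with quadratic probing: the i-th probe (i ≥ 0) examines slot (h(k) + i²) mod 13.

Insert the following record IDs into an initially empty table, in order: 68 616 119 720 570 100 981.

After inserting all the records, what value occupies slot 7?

68: h=3 => slot 3
616: h=5 => slot 5
119: h=2 => slot 2
720: h=5, probe 5,6 => slot 6
570: h=11 => slot 11
100: h=9 => slot 9
981: h=6, probe 6,7 => slot 7
Table: [-, -, 119, 68, -, 616, 720, 981, -, 100, -, 570, -]

981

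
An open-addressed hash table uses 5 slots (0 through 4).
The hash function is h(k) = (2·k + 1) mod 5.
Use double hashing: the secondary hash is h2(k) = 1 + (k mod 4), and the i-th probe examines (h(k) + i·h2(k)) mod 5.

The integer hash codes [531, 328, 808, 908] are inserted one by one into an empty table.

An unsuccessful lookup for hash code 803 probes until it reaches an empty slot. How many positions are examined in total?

Insert 531: h=3, slot 3 empty → index 3.
Insert 328: h=2, slot 2 empty → index 2.
Insert 808: h=2, h2=1, slots 2,3 occupied → index 4.
Insert 908: h=2, h2=1, slots 2,3,4 occupied → index 0.
Table: [908, —, 328, 531, 808]
Lookup 803: h=2, h2=4, probe 2,1 → slot 1 empty, not found.

2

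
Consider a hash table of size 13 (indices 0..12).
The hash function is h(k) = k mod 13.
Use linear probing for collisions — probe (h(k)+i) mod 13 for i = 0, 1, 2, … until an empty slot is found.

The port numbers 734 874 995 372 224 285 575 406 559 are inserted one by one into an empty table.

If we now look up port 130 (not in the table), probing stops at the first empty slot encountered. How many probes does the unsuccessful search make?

2

Insert 734: h=6, slot 6 empty => index 6.
Insert 874: h=3, slot 3 empty => index 3.
Insert 995: h=7, slot 7 empty => index 7.
Insert 372: h=8, slot 8 empty => index 8.
Insert 224: h=3, slot 3 occupied => index 4.
Insert 285: h=12, slot 12 empty => index 12.
Insert 575: h=3, slots 3,4 occupied => index 5.
Insert 406: h=3, slots 3,4,5,6,7,8 occupied => index 9.
Insert 559: h=0, slot 0 empty => index 0.
Table: [559, ∅, ∅, 874, 224, 575, 734, 995, 372, 406, ∅, ∅, 285]
Lookup 130: h=0, probe 0,1 → slot 1 empty, not found.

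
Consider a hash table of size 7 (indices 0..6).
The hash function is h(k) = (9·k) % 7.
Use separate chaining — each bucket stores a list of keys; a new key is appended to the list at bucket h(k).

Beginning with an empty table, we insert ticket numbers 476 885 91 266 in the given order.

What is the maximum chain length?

3

476 -> bucket 0
885 -> bucket 6
91 -> bucket 0 (collision)
266 -> bucket 0 (collision)
Final buckets:
0: 476 -> 91 -> 266
1: .
2: .
3: .
4: .
5: .
6: 885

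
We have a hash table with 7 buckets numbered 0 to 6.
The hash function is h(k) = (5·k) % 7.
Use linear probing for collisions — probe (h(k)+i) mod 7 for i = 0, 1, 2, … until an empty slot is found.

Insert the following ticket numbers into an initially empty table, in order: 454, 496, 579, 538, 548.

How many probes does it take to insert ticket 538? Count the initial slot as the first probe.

454: h=2 -> slot 2
496: h=2, probe 2,3 -> slot 3
579: h=4 -> slot 4
538: h=2, probe 2,3,4,5 -> slot 5
548: h=3, probe 3,4,5,6 -> slot 6
Table: [—, —, 454, 496, 579, 538, 548]

4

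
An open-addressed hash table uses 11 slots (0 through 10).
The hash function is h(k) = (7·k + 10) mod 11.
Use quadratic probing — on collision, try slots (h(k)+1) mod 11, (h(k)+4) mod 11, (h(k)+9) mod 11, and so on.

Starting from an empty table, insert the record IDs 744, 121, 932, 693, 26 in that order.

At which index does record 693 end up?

744: h=4 => slot 4
121: h=10 => slot 10
932: h=0 => slot 0
693: h=10, probe 10,0,3 => slot 3
26: h=5 => slot 5
Table: [932, _, _, 693, 744, 26, _, _, _, _, 121]

3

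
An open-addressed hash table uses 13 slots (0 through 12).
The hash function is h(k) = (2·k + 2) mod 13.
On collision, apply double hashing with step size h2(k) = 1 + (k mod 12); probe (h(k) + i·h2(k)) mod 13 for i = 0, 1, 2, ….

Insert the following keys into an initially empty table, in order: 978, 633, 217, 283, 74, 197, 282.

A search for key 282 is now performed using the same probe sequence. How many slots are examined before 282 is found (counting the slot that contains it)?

2

978 hashes to 8; slot 8 is free => place at 8.
633 hashes to 7; slot 7 is free => place at 7.
217 hashes to 7, h2=2; 7 taken => place at 9.
283 hashes to 9, h2=8; 9 taken => place at 4.
74 hashes to 7, h2=3; 7 taken => place at 10.
197 hashes to 6; slot 6 is free => place at 6.
282 hashes to 7, h2=7; 7 taken => place at 1.
Table: [∅, 282, ∅, ∅, 283, ∅, 197, 633, 978, 217, 74, ∅, ∅]
Lookup 282: h=7, h2=7, probe 7,1 → found at 1.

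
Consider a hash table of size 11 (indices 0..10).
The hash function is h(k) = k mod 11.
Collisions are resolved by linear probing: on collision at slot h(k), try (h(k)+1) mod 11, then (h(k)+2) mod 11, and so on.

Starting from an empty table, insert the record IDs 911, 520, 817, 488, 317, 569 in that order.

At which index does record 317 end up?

911 hashes to 9; slot 9 is free -> place at 9.
520 hashes to 3; slot 3 is free -> place at 3.
817 hashes to 3; 3 taken -> place at 4.
488 hashes to 4; 4 taken -> place at 5.
317 hashes to 9; 9 taken -> place at 10.
569 hashes to 8; slot 8 is free -> place at 8.
Table: [-, -, -, 520, 817, 488, -, -, 569, 911, 317]

10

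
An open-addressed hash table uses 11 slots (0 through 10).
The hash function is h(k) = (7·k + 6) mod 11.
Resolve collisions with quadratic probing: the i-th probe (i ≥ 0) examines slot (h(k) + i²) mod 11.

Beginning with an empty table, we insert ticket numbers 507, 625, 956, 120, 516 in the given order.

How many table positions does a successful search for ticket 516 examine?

Insert 507: h=2, slot 2 empty → index 2.
Insert 625: h=3, slot 3 empty → index 3.
Insert 956: h=10, slot 10 empty → index 10.
Insert 120: h=10, slot 10 occupied → index 0.
Insert 516: h=10, slots 10,0,3 occupied → index 8.
Table: [120, ., 507, 625, ., ., ., ., 516, ., 956]
Lookup 516: h=10, probe 10,0,3,8 → found at 8.

4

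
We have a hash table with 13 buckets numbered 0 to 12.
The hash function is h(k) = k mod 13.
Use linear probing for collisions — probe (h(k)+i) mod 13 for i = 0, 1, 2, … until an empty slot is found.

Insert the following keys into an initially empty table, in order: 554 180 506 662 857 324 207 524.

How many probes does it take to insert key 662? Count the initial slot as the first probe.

554: h=8 -> slot 8
180: h=11 -> slot 11
506: h=12 -> slot 12
662: h=12, probe 12,0 -> slot 0
857: h=12, probe 12,0,1 -> slot 1
324: h=12, probe 12,0,1,2 -> slot 2
207: h=12, probe 12,0,1,2,3 -> slot 3
524: h=4 -> slot 4
Table: [662, 857, 324, 207, 524, _, _, _, 554, _, _, 180, 506]

2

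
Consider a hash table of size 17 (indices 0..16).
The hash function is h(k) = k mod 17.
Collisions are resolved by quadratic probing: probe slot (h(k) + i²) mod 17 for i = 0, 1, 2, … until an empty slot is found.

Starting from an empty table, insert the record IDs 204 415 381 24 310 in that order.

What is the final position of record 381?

204: h=0 -> slot 0
415: h=7 -> slot 7
381: h=7, probe 7,8 -> slot 8
24: h=7, probe 7,8,11 -> slot 11
310: h=4 -> slot 4
Table: [204, —, —, —, 310, —, —, 415, 381, —, —, 24, —, —, —, —, —]

8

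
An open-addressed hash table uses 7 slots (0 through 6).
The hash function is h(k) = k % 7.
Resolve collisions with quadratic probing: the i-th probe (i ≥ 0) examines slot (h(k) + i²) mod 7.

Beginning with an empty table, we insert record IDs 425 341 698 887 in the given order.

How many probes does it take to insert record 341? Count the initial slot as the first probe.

425: h=5 → slot 5
341: h=5, probe 5,6 → slot 6
698: h=5, probe 5,6,2 → slot 2
887: h=5, probe 5,6,2,0 → slot 0
Table: [887, -, 698, -, -, 425, 341]

2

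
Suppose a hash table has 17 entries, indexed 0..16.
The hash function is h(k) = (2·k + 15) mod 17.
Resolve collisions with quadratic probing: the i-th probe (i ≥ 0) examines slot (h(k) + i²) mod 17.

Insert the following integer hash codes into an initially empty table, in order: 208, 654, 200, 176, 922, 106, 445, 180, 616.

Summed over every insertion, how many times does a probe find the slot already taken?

13

Insert 208: h=6, slot 6 empty → index 6.
Insert 654: h=14, slot 14 empty → index 14.
Insert 200: h=7, slot 7 empty → index 7.
Insert 176: h=10, slot 10 empty → index 10.
Insert 922: h=6, slots 6,7,10 occupied → index 15.
Insert 106: h=6, slots 6,7,10,15 occupied → index 5.
Insert 445: h=4, slot 4 empty → index 4.
Insert 180: h=1, slot 1 empty → index 1.
Insert 616: h=6, slots 6,7,10,15,5,14 occupied → index 8.
Table: [—, 180, —, —, 445, 106, 208, 200, 616, —, 176, —, —, —, 654, 922, —]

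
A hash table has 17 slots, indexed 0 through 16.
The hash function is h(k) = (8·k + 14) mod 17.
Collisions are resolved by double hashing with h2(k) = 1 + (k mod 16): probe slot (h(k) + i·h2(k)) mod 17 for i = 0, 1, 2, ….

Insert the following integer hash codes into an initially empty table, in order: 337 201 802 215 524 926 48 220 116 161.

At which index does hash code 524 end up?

337 hashes to 7; slot 7 is free → place at 7.
201 hashes to 7, h2=10; 7 taken → place at 0.
802 hashes to 4; slot 4 is free → place at 4.
215 hashes to 0, h2=8; 0 taken → place at 8.
524 hashes to 7, h2=13; 7 taken → place at 3.
926 hashes to 10; slot 10 is free → place at 10.
48 hashes to 7, h2=1; 7,8 taken → place at 9.
220 hashes to 6; slot 6 is free → place at 6.
116 hashes to 7, h2=5; 7 taken → place at 12.
161 hashes to 10, h2=2; 10,12 taken → place at 14.
Table: [201, ∅, ∅, 524, 802, ∅, 220, 337, 215, 48, 926, ∅, 116, ∅, 161, ∅, ∅]

3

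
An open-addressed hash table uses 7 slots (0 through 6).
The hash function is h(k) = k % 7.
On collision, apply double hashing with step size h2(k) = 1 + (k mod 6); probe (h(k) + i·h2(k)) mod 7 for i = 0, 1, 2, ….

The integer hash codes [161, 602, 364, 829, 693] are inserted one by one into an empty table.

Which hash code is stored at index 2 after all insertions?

829

Insert 161: h=0, slot 0 empty -> index 0.
Insert 602: h=0, h2=3, slot 0 occupied -> index 3.
Insert 364: h=0, h2=5, slot 0 occupied -> index 5.
Insert 829: h=3, h2=2, slots 3,5,0 occupied -> index 2.
Insert 693: h=0, h2=4, slot 0 occupied -> index 4.
Table: [161, —, 829, 602, 693, 364, —]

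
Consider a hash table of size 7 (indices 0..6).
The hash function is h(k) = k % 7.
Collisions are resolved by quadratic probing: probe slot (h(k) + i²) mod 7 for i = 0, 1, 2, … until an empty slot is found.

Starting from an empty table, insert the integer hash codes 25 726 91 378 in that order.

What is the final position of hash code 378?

1

25: h=4 → slot 4
726: h=5 → slot 5
91: h=0 → slot 0
378: h=0, probe 0,1 → slot 1
Table: [91, 378, _, _, 25, 726, _]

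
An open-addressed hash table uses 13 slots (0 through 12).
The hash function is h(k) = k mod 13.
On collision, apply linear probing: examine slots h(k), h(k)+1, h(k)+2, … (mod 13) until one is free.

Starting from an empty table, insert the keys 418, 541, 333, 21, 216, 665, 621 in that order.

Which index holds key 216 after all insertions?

11

418 hashes to 2; slot 2 is free => place at 2.
541 hashes to 8; slot 8 is free => place at 8.
333 hashes to 8; 8 taken => place at 9.
21 hashes to 8; 8,9 taken => place at 10.
216 hashes to 8; 8,9,10 taken => place at 11.
665 hashes to 2; 2 taken => place at 3.
621 hashes to 10; 10,11 taken => place at 12.
Table: [∅, ∅, 418, 665, ∅, ∅, ∅, ∅, 541, 333, 21, 216, 621]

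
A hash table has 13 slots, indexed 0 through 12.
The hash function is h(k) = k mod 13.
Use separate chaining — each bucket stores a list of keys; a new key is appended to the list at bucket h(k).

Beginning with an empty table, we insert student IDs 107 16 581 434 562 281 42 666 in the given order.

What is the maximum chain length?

107 → bucket 3
16 → bucket 3 (collision)
581 → bucket 9
434 → bucket 5
562 → bucket 3 (collision)
281 → bucket 8
42 → bucket 3 (collision)
666 → bucket 3 (collision)
Final buckets:
0: _
1: _
2: _
3: 107 -> 16 -> 562 -> 42 -> 666
4: _
5: 434
6: _
7: _
8: 281
9: 581
10: _
11: _
12: _

5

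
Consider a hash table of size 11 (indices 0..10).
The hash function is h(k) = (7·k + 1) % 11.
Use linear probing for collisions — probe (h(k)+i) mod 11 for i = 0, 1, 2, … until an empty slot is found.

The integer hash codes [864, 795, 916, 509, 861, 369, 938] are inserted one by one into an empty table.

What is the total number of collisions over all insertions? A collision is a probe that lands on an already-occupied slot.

16

864 hashes to 10; slot 10 is free -> place at 10.
795 hashes to 0; slot 0 is free -> place at 0.
916 hashes to 0; 0 taken -> place at 1.
509 hashes to 0; 0,1 taken -> place at 2.
861 hashes to 0; 0,1,2 taken -> place at 3.
369 hashes to 10; 10,0,1,2,3 taken -> place at 4.
938 hashes to 0; 0,1,2,3,4 taken -> place at 5.
Table: [795, 916, 509, 861, 369, 938, -, -, -, -, 864]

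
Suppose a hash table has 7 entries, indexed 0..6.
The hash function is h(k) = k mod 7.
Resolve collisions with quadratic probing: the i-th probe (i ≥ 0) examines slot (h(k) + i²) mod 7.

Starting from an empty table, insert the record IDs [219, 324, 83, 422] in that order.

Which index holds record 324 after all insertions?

219 hashes to 2; slot 2 is free -> place at 2.
324 hashes to 2; 2 taken -> place at 3.
83 hashes to 6; slot 6 is free -> place at 6.
422 hashes to 2; 2,3,6 taken -> place at 4.
Table: [_, _, 219, 324, 422, _, 83]

3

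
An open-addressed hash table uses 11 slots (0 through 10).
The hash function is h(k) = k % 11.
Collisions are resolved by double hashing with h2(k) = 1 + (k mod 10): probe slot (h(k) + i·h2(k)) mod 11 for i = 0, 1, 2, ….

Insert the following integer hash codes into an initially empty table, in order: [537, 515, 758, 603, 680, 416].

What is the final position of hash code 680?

Insert 537: h=9, slot 9 empty → index 9.
Insert 515: h=9, h2=6, slot 9 occupied → index 4.
Insert 758: h=10, slot 10 empty → index 10.
Insert 603: h=9, h2=4, slot 9 occupied → index 2.
Insert 680: h=9, h2=1, slots 9,10 occupied → index 0.
Insert 416: h=9, h2=7, slot 9 occupied → index 5.
Table: [680, ∅, 603, ∅, 515, 416, ∅, ∅, ∅, 537, 758]

0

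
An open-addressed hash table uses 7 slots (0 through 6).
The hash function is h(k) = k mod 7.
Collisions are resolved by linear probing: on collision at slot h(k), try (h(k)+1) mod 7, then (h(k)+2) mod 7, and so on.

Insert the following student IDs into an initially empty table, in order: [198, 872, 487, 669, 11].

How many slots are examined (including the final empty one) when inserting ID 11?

4

Insert 198: h=2, slot 2 empty => index 2.
Insert 872: h=4, slot 4 empty => index 4.
Insert 487: h=4, slot 4 occupied => index 5.
Insert 669: h=4, slots 4,5 occupied => index 6.
Insert 11: h=4, slots 4,5,6 occupied => index 0.
Table: [11, ., 198, ., 872, 487, 669]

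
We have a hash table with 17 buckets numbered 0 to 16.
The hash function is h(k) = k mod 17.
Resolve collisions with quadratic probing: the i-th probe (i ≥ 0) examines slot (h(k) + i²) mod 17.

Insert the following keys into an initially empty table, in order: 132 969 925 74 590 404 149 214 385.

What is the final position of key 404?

14

132: h=13 → slot 13
969: h=0 → slot 0
925: h=7 → slot 7
74: h=6 → slot 6
590: h=12 → slot 12
404: h=13, probe 13,14 → slot 14
149: h=13, probe 13,14,0,5 → slot 5
214: h=10 → slot 10
385: h=11 → slot 11
Table: [969, _, _, _, _, 149, 74, 925, _, _, 214, 385, 590, 132, 404, _, _]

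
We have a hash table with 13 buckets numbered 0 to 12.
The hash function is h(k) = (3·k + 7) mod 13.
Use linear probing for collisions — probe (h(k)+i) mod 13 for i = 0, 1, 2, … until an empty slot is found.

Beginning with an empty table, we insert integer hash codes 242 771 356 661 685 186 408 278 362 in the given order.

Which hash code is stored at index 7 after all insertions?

242 hashes to 5; slot 5 is free -> place at 5.
771 hashes to 6; slot 6 is free -> place at 6.
356 hashes to 9; slot 9 is free -> place at 9.
661 hashes to 1; slot 1 is free -> place at 1.
685 hashes to 8; slot 8 is free -> place at 8.
186 hashes to 6; 6 taken -> place at 7.
408 hashes to 9; 9 taken -> place at 10.
278 hashes to 9; 9,10 taken -> place at 11.
362 hashes to 1; 1 taken -> place at 2.
Table: [_, 661, 362, _, _, 242, 771, 186, 685, 356, 408, 278, _]

186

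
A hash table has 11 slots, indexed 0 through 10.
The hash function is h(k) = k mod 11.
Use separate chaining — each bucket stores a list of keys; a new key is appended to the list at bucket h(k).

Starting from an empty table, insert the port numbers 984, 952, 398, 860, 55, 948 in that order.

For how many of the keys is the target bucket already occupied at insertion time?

984 -> bucket 5
952 -> bucket 6
398 -> bucket 2
860 -> bucket 2 (collision)
55 -> bucket 0
948 -> bucket 2 (collision)
Final buckets:
0: 55
1: ∅
2: 398 -> 860 -> 948
3: ∅
4: ∅
5: 984
6: 952
7: ∅
8: ∅
9: ∅
10: ∅

2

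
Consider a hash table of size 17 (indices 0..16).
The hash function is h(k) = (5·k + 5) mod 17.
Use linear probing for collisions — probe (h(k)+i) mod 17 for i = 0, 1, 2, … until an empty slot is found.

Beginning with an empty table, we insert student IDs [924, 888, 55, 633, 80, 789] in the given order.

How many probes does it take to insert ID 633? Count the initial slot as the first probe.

3

Insert 924: h=1, slot 1 empty => index 1.
Insert 888: h=8, slot 8 empty => index 8.
Insert 55: h=8, slot 8 occupied => index 9.
Insert 633: h=8, slots 8,9 occupied => index 10.
Insert 80: h=14, slot 14 empty => index 14.
Insert 789: h=6, slot 6 empty => index 6.
Table: [—, 924, —, —, —, —, 789, —, 888, 55, 633, —, —, —, 80, —, —]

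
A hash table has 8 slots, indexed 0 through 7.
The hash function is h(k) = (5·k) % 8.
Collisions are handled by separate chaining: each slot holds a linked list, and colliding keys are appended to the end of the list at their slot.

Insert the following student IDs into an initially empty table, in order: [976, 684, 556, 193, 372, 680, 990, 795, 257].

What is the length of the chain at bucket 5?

2

976 -> bucket 0
684 -> bucket 4
556 -> bucket 4 (collision)
193 -> bucket 5
372 -> bucket 4 (collision)
680 -> bucket 0 (collision)
990 -> bucket 6
795 -> bucket 7
257 -> bucket 5 (collision)
Final buckets:
0: 976 -> 680
1: -
2: -
3: -
4: 684 -> 556 -> 372
5: 193 -> 257
6: 990
7: 795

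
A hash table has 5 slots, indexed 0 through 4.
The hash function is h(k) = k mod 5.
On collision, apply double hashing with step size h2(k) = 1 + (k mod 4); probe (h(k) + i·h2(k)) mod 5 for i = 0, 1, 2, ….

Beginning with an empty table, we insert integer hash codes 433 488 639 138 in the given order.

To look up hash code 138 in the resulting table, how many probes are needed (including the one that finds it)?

433 hashes to 3; slot 3 is free → place at 3.
488 hashes to 3, h2=1; 3 taken → place at 4.
639 hashes to 4, h2=4; 4,3 taken → place at 2.
138 hashes to 3, h2=3; 3 taken → place at 1.
Table: [∅, 138, 639, 433, 488]
Lookup 138: h=3, h2=3, probe 3,1 → found at 1.

2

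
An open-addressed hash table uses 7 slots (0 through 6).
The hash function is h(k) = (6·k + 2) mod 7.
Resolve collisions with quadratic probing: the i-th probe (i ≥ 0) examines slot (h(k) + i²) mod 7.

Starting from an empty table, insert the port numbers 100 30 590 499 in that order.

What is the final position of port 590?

4

Insert 100: h=0, slot 0 empty → index 0.
Insert 30: h=0, slot 0 occupied → index 1.
Insert 590: h=0, slots 0,1 occupied → index 4.
Insert 499: h=0, slots 0,1,4 occupied → index 2.
Table: [100, 30, 499, ∅, 590, ∅, ∅]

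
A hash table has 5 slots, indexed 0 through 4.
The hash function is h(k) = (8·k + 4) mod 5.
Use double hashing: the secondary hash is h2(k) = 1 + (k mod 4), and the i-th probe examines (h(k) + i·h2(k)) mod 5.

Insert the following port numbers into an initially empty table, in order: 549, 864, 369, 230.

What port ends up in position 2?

549: h=1 → slot 1
864: h=1, h2=1, probe 1,2 → slot 2
369: h=1, h2=2, probe 1,3 → slot 3
230: h=4 → slot 4
Table: [_, 549, 864, 369, 230]

864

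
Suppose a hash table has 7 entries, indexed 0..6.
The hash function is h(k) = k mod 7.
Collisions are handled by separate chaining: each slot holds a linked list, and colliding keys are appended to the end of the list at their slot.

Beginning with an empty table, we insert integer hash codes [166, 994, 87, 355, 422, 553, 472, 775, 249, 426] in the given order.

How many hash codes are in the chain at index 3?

2

Insert 166: h=5, bucket 5 empty → new chain.
Insert 994: h=0, bucket 0 empty → new chain.
Insert 87: h=3, bucket 3 empty → new chain.
Insert 355: h=5, bucket 5 nonempty → append to chain.
Insert 422: h=2, bucket 2 empty → new chain.
Insert 553: h=0, bucket 0 nonempty → append to chain.
Insert 472: h=3, bucket 3 nonempty → append to chain.
Insert 775: h=5, bucket 5 nonempty → append to chain.
Insert 249: h=4, bucket 4 empty → new chain.
Insert 426: h=6, bucket 6 empty → new chain.
Final buckets:
0: 994 -> 553
1: ∅
2: 422
3: 87 -> 472
4: 249
5: 166 -> 355 -> 775
6: 426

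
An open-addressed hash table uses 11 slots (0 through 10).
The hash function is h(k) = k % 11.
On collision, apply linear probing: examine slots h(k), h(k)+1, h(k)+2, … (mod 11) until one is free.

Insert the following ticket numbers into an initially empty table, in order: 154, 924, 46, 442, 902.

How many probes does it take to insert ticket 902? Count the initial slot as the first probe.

Insert 154: h=0, slot 0 empty → index 0.
Insert 924: h=0, slot 0 occupied → index 1.
Insert 46: h=2, slot 2 empty → index 2.
Insert 442: h=2, slot 2 occupied → index 3.
Insert 902: h=0, slots 0,1,2,3 occupied → index 4.
Table: [154, 924, 46, 442, 902, ∅, ∅, ∅, ∅, ∅, ∅]

5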